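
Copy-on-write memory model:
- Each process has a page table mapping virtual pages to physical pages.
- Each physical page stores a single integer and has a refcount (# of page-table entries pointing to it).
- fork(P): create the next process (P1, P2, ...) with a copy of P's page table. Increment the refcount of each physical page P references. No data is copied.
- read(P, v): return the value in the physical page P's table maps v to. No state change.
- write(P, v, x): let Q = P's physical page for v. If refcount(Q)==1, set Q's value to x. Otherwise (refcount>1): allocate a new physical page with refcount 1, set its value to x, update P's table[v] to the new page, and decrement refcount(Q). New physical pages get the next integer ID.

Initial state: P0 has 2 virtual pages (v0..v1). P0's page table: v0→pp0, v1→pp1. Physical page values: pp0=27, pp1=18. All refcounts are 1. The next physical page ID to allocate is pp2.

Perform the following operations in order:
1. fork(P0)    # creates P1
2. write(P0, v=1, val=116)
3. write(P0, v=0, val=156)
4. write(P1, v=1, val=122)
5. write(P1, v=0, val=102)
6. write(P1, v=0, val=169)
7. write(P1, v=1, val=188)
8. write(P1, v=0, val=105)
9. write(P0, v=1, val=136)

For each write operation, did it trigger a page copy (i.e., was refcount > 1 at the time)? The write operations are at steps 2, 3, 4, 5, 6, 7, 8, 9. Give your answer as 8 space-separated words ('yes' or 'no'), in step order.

Op 1: fork(P0) -> P1. 2 ppages; refcounts: pp0:2 pp1:2
Op 2: write(P0, v1, 116). refcount(pp1)=2>1 -> COPY to pp2. 3 ppages; refcounts: pp0:2 pp1:1 pp2:1
Op 3: write(P0, v0, 156). refcount(pp0)=2>1 -> COPY to pp3. 4 ppages; refcounts: pp0:1 pp1:1 pp2:1 pp3:1
Op 4: write(P1, v1, 122). refcount(pp1)=1 -> write in place. 4 ppages; refcounts: pp0:1 pp1:1 pp2:1 pp3:1
Op 5: write(P1, v0, 102). refcount(pp0)=1 -> write in place. 4 ppages; refcounts: pp0:1 pp1:1 pp2:1 pp3:1
Op 6: write(P1, v0, 169). refcount(pp0)=1 -> write in place. 4 ppages; refcounts: pp0:1 pp1:1 pp2:1 pp3:1
Op 7: write(P1, v1, 188). refcount(pp1)=1 -> write in place. 4 ppages; refcounts: pp0:1 pp1:1 pp2:1 pp3:1
Op 8: write(P1, v0, 105). refcount(pp0)=1 -> write in place. 4 ppages; refcounts: pp0:1 pp1:1 pp2:1 pp3:1
Op 9: write(P0, v1, 136). refcount(pp2)=1 -> write in place. 4 ppages; refcounts: pp0:1 pp1:1 pp2:1 pp3:1

yes yes no no no no no no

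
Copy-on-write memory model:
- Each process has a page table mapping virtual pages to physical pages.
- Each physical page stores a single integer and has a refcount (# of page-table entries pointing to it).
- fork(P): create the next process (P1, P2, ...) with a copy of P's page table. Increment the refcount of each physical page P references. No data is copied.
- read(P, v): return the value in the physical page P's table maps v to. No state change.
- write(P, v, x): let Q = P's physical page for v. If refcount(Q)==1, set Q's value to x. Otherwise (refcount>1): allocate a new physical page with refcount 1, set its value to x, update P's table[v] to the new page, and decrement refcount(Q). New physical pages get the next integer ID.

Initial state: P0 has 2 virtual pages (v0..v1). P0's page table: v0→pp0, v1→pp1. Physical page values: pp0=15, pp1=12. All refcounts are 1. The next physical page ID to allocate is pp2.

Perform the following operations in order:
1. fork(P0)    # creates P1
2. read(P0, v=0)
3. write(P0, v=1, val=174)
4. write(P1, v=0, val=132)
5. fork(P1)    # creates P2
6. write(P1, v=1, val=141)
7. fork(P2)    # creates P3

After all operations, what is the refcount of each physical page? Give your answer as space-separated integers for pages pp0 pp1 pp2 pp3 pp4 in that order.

Answer: 1 2 1 3 1

Derivation:
Op 1: fork(P0) -> P1. 2 ppages; refcounts: pp0:2 pp1:2
Op 2: read(P0, v0) -> 15. No state change.
Op 3: write(P0, v1, 174). refcount(pp1)=2>1 -> COPY to pp2. 3 ppages; refcounts: pp0:2 pp1:1 pp2:1
Op 4: write(P1, v0, 132). refcount(pp0)=2>1 -> COPY to pp3. 4 ppages; refcounts: pp0:1 pp1:1 pp2:1 pp3:1
Op 5: fork(P1) -> P2. 4 ppages; refcounts: pp0:1 pp1:2 pp2:1 pp3:2
Op 6: write(P1, v1, 141). refcount(pp1)=2>1 -> COPY to pp4. 5 ppages; refcounts: pp0:1 pp1:1 pp2:1 pp3:2 pp4:1
Op 7: fork(P2) -> P3. 5 ppages; refcounts: pp0:1 pp1:2 pp2:1 pp3:3 pp4:1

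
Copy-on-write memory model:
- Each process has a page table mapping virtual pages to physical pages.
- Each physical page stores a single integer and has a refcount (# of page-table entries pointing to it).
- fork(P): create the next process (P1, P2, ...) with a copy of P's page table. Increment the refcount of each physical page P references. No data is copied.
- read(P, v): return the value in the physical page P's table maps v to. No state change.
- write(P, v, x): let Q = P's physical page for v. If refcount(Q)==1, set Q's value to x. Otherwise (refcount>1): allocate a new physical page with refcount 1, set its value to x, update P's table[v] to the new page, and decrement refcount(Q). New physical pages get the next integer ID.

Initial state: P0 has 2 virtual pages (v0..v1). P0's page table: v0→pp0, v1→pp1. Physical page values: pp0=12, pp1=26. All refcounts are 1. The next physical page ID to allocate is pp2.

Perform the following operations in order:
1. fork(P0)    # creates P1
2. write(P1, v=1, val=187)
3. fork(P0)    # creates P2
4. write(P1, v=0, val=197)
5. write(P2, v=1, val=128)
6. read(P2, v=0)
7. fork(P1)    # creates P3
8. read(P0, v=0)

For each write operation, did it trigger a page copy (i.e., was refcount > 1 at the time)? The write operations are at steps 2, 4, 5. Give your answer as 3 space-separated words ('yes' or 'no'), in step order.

Op 1: fork(P0) -> P1. 2 ppages; refcounts: pp0:2 pp1:2
Op 2: write(P1, v1, 187). refcount(pp1)=2>1 -> COPY to pp2. 3 ppages; refcounts: pp0:2 pp1:1 pp2:1
Op 3: fork(P0) -> P2. 3 ppages; refcounts: pp0:3 pp1:2 pp2:1
Op 4: write(P1, v0, 197). refcount(pp0)=3>1 -> COPY to pp3. 4 ppages; refcounts: pp0:2 pp1:2 pp2:1 pp3:1
Op 5: write(P2, v1, 128). refcount(pp1)=2>1 -> COPY to pp4. 5 ppages; refcounts: pp0:2 pp1:1 pp2:1 pp3:1 pp4:1
Op 6: read(P2, v0) -> 12. No state change.
Op 7: fork(P1) -> P3. 5 ppages; refcounts: pp0:2 pp1:1 pp2:2 pp3:2 pp4:1
Op 8: read(P0, v0) -> 12. No state change.

yes yes yes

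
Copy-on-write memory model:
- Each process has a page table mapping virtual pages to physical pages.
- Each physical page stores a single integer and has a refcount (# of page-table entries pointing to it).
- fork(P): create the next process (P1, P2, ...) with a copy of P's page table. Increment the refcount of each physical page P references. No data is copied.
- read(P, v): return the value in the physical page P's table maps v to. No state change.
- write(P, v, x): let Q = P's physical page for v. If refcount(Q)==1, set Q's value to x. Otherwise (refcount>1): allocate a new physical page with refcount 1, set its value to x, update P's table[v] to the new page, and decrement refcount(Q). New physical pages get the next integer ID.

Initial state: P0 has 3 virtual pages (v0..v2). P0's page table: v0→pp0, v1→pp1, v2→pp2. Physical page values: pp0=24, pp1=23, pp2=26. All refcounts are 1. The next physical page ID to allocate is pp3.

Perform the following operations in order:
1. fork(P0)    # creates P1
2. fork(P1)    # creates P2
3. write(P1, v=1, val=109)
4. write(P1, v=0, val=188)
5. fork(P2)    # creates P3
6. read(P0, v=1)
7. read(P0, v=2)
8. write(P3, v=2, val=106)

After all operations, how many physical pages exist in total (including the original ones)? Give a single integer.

Answer: 6

Derivation:
Op 1: fork(P0) -> P1. 3 ppages; refcounts: pp0:2 pp1:2 pp2:2
Op 2: fork(P1) -> P2. 3 ppages; refcounts: pp0:3 pp1:3 pp2:3
Op 3: write(P1, v1, 109). refcount(pp1)=3>1 -> COPY to pp3. 4 ppages; refcounts: pp0:3 pp1:2 pp2:3 pp3:1
Op 4: write(P1, v0, 188). refcount(pp0)=3>1 -> COPY to pp4. 5 ppages; refcounts: pp0:2 pp1:2 pp2:3 pp3:1 pp4:1
Op 5: fork(P2) -> P3. 5 ppages; refcounts: pp0:3 pp1:3 pp2:4 pp3:1 pp4:1
Op 6: read(P0, v1) -> 23. No state change.
Op 7: read(P0, v2) -> 26. No state change.
Op 8: write(P3, v2, 106). refcount(pp2)=4>1 -> COPY to pp5. 6 ppages; refcounts: pp0:3 pp1:3 pp2:3 pp3:1 pp4:1 pp5:1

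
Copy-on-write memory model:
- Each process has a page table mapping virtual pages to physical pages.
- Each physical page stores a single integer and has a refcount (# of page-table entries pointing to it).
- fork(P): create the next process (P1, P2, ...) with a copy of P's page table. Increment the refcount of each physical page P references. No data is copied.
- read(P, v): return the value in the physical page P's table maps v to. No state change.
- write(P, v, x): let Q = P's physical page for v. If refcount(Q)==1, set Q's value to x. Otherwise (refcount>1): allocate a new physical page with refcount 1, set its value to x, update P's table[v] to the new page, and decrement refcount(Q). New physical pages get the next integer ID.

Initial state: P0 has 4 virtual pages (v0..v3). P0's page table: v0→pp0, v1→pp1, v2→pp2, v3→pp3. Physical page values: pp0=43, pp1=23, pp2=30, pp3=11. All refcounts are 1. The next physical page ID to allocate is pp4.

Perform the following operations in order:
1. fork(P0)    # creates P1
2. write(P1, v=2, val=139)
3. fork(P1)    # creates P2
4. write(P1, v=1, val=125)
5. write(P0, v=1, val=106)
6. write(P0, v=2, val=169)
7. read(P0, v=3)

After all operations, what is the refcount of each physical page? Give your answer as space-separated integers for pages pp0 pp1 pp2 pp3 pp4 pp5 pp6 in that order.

Op 1: fork(P0) -> P1. 4 ppages; refcounts: pp0:2 pp1:2 pp2:2 pp3:2
Op 2: write(P1, v2, 139). refcount(pp2)=2>1 -> COPY to pp4. 5 ppages; refcounts: pp0:2 pp1:2 pp2:1 pp3:2 pp4:1
Op 3: fork(P1) -> P2. 5 ppages; refcounts: pp0:3 pp1:3 pp2:1 pp3:3 pp4:2
Op 4: write(P1, v1, 125). refcount(pp1)=3>1 -> COPY to pp5. 6 ppages; refcounts: pp0:3 pp1:2 pp2:1 pp3:3 pp4:2 pp5:1
Op 5: write(P0, v1, 106). refcount(pp1)=2>1 -> COPY to pp6. 7 ppages; refcounts: pp0:3 pp1:1 pp2:1 pp3:3 pp4:2 pp5:1 pp6:1
Op 6: write(P0, v2, 169). refcount(pp2)=1 -> write in place. 7 ppages; refcounts: pp0:3 pp1:1 pp2:1 pp3:3 pp4:2 pp5:1 pp6:1
Op 7: read(P0, v3) -> 11. No state change.

Answer: 3 1 1 3 2 1 1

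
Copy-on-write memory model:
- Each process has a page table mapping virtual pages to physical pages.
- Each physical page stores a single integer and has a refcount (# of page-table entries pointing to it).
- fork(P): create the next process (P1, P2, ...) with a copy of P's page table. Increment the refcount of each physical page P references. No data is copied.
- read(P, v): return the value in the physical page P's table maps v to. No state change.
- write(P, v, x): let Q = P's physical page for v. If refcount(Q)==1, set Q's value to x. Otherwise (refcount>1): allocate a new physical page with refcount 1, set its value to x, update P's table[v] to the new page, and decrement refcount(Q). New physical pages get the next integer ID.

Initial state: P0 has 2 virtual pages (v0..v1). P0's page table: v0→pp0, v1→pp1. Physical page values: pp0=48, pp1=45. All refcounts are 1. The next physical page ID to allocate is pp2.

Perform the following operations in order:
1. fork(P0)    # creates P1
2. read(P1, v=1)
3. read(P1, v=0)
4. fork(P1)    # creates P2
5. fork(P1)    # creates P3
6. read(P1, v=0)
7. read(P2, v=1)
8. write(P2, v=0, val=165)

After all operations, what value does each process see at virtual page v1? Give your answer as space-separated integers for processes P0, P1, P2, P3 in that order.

Op 1: fork(P0) -> P1. 2 ppages; refcounts: pp0:2 pp1:2
Op 2: read(P1, v1) -> 45. No state change.
Op 3: read(P1, v0) -> 48. No state change.
Op 4: fork(P1) -> P2. 2 ppages; refcounts: pp0:3 pp1:3
Op 5: fork(P1) -> P3. 2 ppages; refcounts: pp0:4 pp1:4
Op 6: read(P1, v0) -> 48. No state change.
Op 7: read(P2, v1) -> 45. No state change.
Op 8: write(P2, v0, 165). refcount(pp0)=4>1 -> COPY to pp2. 3 ppages; refcounts: pp0:3 pp1:4 pp2:1
P0: v1 -> pp1 = 45
P1: v1 -> pp1 = 45
P2: v1 -> pp1 = 45
P3: v1 -> pp1 = 45

Answer: 45 45 45 45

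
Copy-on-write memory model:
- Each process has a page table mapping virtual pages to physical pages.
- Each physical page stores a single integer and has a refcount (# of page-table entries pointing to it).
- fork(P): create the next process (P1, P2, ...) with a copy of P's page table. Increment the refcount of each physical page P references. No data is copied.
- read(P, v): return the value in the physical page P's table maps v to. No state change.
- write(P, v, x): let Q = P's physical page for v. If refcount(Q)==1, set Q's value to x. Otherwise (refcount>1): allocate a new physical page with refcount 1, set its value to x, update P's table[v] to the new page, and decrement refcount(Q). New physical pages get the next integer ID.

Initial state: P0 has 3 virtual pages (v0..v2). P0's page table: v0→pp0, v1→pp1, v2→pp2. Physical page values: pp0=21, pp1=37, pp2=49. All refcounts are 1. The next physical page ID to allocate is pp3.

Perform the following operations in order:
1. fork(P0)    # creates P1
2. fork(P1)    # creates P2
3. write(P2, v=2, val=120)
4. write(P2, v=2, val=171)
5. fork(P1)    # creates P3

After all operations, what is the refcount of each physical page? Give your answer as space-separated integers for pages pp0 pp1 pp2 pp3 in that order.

Answer: 4 4 3 1

Derivation:
Op 1: fork(P0) -> P1. 3 ppages; refcounts: pp0:2 pp1:2 pp2:2
Op 2: fork(P1) -> P2. 3 ppages; refcounts: pp0:3 pp1:3 pp2:3
Op 3: write(P2, v2, 120). refcount(pp2)=3>1 -> COPY to pp3. 4 ppages; refcounts: pp0:3 pp1:3 pp2:2 pp3:1
Op 4: write(P2, v2, 171). refcount(pp3)=1 -> write in place. 4 ppages; refcounts: pp0:3 pp1:3 pp2:2 pp3:1
Op 5: fork(P1) -> P3. 4 ppages; refcounts: pp0:4 pp1:4 pp2:3 pp3:1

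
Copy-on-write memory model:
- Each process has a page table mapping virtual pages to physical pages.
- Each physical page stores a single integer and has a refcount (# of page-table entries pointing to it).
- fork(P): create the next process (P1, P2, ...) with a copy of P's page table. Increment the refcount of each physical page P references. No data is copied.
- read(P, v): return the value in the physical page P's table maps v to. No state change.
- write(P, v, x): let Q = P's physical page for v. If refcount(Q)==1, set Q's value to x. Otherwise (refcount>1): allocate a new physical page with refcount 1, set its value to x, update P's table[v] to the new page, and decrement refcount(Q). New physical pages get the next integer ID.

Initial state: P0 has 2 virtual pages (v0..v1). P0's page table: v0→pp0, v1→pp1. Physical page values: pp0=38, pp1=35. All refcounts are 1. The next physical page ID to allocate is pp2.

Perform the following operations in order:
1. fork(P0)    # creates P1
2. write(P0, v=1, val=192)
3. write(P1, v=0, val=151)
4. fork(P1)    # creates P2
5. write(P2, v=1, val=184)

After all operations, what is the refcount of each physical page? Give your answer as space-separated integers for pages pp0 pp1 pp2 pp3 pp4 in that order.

Op 1: fork(P0) -> P1. 2 ppages; refcounts: pp0:2 pp1:2
Op 2: write(P0, v1, 192). refcount(pp1)=2>1 -> COPY to pp2. 3 ppages; refcounts: pp0:2 pp1:1 pp2:1
Op 3: write(P1, v0, 151). refcount(pp0)=2>1 -> COPY to pp3. 4 ppages; refcounts: pp0:1 pp1:1 pp2:1 pp3:1
Op 4: fork(P1) -> P2. 4 ppages; refcounts: pp0:1 pp1:2 pp2:1 pp3:2
Op 5: write(P2, v1, 184). refcount(pp1)=2>1 -> COPY to pp4. 5 ppages; refcounts: pp0:1 pp1:1 pp2:1 pp3:2 pp4:1

Answer: 1 1 1 2 1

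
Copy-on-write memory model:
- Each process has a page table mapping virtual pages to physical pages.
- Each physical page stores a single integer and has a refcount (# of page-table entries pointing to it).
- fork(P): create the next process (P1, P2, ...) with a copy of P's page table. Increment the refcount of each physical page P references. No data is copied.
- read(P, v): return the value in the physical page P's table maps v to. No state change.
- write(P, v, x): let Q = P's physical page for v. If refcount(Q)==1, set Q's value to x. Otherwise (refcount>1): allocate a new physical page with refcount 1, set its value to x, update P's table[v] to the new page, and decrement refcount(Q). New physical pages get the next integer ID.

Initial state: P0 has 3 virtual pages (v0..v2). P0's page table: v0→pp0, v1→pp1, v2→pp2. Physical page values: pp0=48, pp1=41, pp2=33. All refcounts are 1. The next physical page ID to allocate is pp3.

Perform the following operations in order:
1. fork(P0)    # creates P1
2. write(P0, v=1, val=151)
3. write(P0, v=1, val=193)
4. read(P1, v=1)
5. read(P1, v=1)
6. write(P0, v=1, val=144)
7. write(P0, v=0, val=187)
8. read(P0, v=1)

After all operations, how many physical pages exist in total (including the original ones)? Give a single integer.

Answer: 5

Derivation:
Op 1: fork(P0) -> P1. 3 ppages; refcounts: pp0:2 pp1:2 pp2:2
Op 2: write(P0, v1, 151). refcount(pp1)=2>1 -> COPY to pp3. 4 ppages; refcounts: pp0:2 pp1:1 pp2:2 pp3:1
Op 3: write(P0, v1, 193). refcount(pp3)=1 -> write in place. 4 ppages; refcounts: pp0:2 pp1:1 pp2:2 pp3:1
Op 4: read(P1, v1) -> 41. No state change.
Op 5: read(P1, v1) -> 41. No state change.
Op 6: write(P0, v1, 144). refcount(pp3)=1 -> write in place. 4 ppages; refcounts: pp0:2 pp1:1 pp2:2 pp3:1
Op 7: write(P0, v0, 187). refcount(pp0)=2>1 -> COPY to pp4. 5 ppages; refcounts: pp0:1 pp1:1 pp2:2 pp3:1 pp4:1
Op 8: read(P0, v1) -> 144. No state change.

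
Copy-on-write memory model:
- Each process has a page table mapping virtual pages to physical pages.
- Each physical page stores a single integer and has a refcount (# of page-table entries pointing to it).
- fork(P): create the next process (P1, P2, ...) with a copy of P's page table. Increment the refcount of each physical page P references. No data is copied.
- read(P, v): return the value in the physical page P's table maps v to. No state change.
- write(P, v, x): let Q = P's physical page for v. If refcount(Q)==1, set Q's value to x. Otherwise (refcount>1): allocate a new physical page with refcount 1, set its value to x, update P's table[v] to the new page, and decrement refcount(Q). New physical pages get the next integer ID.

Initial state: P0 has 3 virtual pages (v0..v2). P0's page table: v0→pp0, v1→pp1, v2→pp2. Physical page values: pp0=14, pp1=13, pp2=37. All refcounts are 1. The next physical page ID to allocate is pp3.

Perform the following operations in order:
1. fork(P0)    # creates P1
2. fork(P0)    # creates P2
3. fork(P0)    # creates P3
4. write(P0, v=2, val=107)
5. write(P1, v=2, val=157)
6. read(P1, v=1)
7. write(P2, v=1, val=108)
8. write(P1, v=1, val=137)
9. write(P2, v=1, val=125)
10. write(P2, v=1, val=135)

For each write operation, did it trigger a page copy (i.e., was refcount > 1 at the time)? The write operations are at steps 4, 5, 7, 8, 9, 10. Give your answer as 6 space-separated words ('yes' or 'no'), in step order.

Op 1: fork(P0) -> P1. 3 ppages; refcounts: pp0:2 pp1:2 pp2:2
Op 2: fork(P0) -> P2. 3 ppages; refcounts: pp0:3 pp1:3 pp2:3
Op 3: fork(P0) -> P3. 3 ppages; refcounts: pp0:4 pp1:4 pp2:4
Op 4: write(P0, v2, 107). refcount(pp2)=4>1 -> COPY to pp3. 4 ppages; refcounts: pp0:4 pp1:4 pp2:3 pp3:1
Op 5: write(P1, v2, 157). refcount(pp2)=3>1 -> COPY to pp4. 5 ppages; refcounts: pp0:4 pp1:4 pp2:2 pp3:1 pp4:1
Op 6: read(P1, v1) -> 13. No state change.
Op 7: write(P2, v1, 108). refcount(pp1)=4>1 -> COPY to pp5. 6 ppages; refcounts: pp0:4 pp1:3 pp2:2 pp3:1 pp4:1 pp5:1
Op 8: write(P1, v1, 137). refcount(pp1)=3>1 -> COPY to pp6. 7 ppages; refcounts: pp0:4 pp1:2 pp2:2 pp3:1 pp4:1 pp5:1 pp6:1
Op 9: write(P2, v1, 125). refcount(pp5)=1 -> write in place. 7 ppages; refcounts: pp0:4 pp1:2 pp2:2 pp3:1 pp4:1 pp5:1 pp6:1
Op 10: write(P2, v1, 135). refcount(pp5)=1 -> write in place. 7 ppages; refcounts: pp0:4 pp1:2 pp2:2 pp3:1 pp4:1 pp5:1 pp6:1

yes yes yes yes no no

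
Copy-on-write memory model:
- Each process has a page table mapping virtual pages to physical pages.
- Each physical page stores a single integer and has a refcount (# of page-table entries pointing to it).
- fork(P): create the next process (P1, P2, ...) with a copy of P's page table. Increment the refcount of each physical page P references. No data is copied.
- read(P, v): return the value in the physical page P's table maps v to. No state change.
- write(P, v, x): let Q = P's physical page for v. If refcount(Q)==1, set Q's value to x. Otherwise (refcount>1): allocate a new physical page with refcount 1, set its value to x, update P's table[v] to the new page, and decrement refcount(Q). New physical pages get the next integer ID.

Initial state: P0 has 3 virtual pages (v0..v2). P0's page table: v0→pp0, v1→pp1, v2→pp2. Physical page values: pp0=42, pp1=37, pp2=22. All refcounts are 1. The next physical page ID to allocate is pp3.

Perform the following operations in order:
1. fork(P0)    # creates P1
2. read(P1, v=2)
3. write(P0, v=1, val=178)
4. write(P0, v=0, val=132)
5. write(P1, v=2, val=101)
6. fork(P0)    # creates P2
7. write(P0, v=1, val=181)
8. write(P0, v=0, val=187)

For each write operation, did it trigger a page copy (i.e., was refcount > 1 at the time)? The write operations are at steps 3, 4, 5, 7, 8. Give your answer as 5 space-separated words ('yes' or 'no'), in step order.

Op 1: fork(P0) -> P1. 3 ppages; refcounts: pp0:2 pp1:2 pp2:2
Op 2: read(P1, v2) -> 22. No state change.
Op 3: write(P0, v1, 178). refcount(pp1)=2>1 -> COPY to pp3. 4 ppages; refcounts: pp0:2 pp1:1 pp2:2 pp3:1
Op 4: write(P0, v0, 132). refcount(pp0)=2>1 -> COPY to pp4. 5 ppages; refcounts: pp0:1 pp1:1 pp2:2 pp3:1 pp4:1
Op 5: write(P1, v2, 101). refcount(pp2)=2>1 -> COPY to pp5. 6 ppages; refcounts: pp0:1 pp1:1 pp2:1 pp3:1 pp4:1 pp5:1
Op 6: fork(P0) -> P2. 6 ppages; refcounts: pp0:1 pp1:1 pp2:2 pp3:2 pp4:2 pp5:1
Op 7: write(P0, v1, 181). refcount(pp3)=2>1 -> COPY to pp6. 7 ppages; refcounts: pp0:1 pp1:1 pp2:2 pp3:1 pp4:2 pp5:1 pp6:1
Op 8: write(P0, v0, 187). refcount(pp4)=2>1 -> COPY to pp7. 8 ppages; refcounts: pp0:1 pp1:1 pp2:2 pp3:1 pp4:1 pp5:1 pp6:1 pp7:1

yes yes yes yes yes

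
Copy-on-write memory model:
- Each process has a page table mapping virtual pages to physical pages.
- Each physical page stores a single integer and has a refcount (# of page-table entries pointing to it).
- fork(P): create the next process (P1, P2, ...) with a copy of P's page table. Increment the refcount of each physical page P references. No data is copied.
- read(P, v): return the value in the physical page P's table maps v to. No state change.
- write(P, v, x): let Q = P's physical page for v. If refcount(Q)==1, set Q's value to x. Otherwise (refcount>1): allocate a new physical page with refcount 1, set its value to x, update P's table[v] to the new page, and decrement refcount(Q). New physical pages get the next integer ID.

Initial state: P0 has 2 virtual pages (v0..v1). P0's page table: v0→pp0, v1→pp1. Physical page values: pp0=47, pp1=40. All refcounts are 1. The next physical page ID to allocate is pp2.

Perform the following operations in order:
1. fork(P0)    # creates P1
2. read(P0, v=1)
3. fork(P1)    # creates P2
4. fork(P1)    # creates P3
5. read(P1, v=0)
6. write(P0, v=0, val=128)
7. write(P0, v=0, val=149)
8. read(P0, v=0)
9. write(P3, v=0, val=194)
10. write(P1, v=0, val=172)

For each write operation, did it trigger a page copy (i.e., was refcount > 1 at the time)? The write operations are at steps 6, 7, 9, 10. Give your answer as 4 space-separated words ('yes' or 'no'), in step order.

Op 1: fork(P0) -> P1. 2 ppages; refcounts: pp0:2 pp1:2
Op 2: read(P0, v1) -> 40. No state change.
Op 3: fork(P1) -> P2. 2 ppages; refcounts: pp0:3 pp1:3
Op 4: fork(P1) -> P3. 2 ppages; refcounts: pp0:4 pp1:4
Op 5: read(P1, v0) -> 47. No state change.
Op 6: write(P0, v0, 128). refcount(pp0)=4>1 -> COPY to pp2. 3 ppages; refcounts: pp0:3 pp1:4 pp2:1
Op 7: write(P0, v0, 149). refcount(pp2)=1 -> write in place. 3 ppages; refcounts: pp0:3 pp1:4 pp2:1
Op 8: read(P0, v0) -> 149. No state change.
Op 9: write(P3, v0, 194). refcount(pp0)=3>1 -> COPY to pp3. 4 ppages; refcounts: pp0:2 pp1:4 pp2:1 pp3:1
Op 10: write(P1, v0, 172). refcount(pp0)=2>1 -> COPY to pp4. 5 ppages; refcounts: pp0:1 pp1:4 pp2:1 pp3:1 pp4:1

yes no yes yes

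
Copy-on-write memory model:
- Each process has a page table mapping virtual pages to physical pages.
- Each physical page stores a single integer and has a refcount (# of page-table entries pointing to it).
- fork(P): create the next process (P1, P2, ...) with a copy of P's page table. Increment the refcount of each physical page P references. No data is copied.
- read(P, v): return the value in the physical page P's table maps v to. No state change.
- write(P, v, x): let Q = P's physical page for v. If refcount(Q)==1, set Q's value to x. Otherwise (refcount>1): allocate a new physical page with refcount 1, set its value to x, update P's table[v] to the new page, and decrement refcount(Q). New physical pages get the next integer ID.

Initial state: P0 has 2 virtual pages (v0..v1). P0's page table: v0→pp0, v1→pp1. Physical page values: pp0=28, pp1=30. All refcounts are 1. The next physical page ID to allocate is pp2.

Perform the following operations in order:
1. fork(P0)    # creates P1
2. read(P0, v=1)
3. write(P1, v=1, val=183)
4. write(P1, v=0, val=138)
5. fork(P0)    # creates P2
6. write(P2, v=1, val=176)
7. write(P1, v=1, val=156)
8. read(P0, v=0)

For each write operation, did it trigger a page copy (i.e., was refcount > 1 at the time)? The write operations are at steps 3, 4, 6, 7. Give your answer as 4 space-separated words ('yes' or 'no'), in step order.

Op 1: fork(P0) -> P1. 2 ppages; refcounts: pp0:2 pp1:2
Op 2: read(P0, v1) -> 30. No state change.
Op 3: write(P1, v1, 183). refcount(pp1)=2>1 -> COPY to pp2. 3 ppages; refcounts: pp0:2 pp1:1 pp2:1
Op 4: write(P1, v0, 138). refcount(pp0)=2>1 -> COPY to pp3. 4 ppages; refcounts: pp0:1 pp1:1 pp2:1 pp3:1
Op 5: fork(P0) -> P2. 4 ppages; refcounts: pp0:2 pp1:2 pp2:1 pp3:1
Op 6: write(P2, v1, 176). refcount(pp1)=2>1 -> COPY to pp4. 5 ppages; refcounts: pp0:2 pp1:1 pp2:1 pp3:1 pp4:1
Op 7: write(P1, v1, 156). refcount(pp2)=1 -> write in place. 5 ppages; refcounts: pp0:2 pp1:1 pp2:1 pp3:1 pp4:1
Op 8: read(P0, v0) -> 28. No state change.

yes yes yes no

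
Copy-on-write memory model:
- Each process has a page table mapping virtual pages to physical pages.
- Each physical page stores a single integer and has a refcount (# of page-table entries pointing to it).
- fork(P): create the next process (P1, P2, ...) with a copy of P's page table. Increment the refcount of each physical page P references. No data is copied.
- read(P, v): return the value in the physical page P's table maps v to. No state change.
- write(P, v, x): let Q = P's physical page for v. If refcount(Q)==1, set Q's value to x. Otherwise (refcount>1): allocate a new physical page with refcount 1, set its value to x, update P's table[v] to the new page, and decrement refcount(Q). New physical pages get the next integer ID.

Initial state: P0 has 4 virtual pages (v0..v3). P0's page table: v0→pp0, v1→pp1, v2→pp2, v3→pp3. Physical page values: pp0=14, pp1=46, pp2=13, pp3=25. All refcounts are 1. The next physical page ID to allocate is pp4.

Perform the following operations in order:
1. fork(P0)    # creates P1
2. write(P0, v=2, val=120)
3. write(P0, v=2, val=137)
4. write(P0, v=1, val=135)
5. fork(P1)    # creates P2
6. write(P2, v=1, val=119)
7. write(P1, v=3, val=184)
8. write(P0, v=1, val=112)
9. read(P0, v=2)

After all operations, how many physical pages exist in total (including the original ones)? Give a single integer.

Op 1: fork(P0) -> P1. 4 ppages; refcounts: pp0:2 pp1:2 pp2:2 pp3:2
Op 2: write(P0, v2, 120). refcount(pp2)=2>1 -> COPY to pp4. 5 ppages; refcounts: pp0:2 pp1:2 pp2:1 pp3:2 pp4:1
Op 3: write(P0, v2, 137). refcount(pp4)=1 -> write in place. 5 ppages; refcounts: pp0:2 pp1:2 pp2:1 pp3:2 pp4:1
Op 4: write(P0, v1, 135). refcount(pp1)=2>1 -> COPY to pp5. 6 ppages; refcounts: pp0:2 pp1:1 pp2:1 pp3:2 pp4:1 pp5:1
Op 5: fork(P1) -> P2. 6 ppages; refcounts: pp0:3 pp1:2 pp2:2 pp3:3 pp4:1 pp5:1
Op 6: write(P2, v1, 119). refcount(pp1)=2>1 -> COPY to pp6. 7 ppages; refcounts: pp0:3 pp1:1 pp2:2 pp3:3 pp4:1 pp5:1 pp6:1
Op 7: write(P1, v3, 184). refcount(pp3)=3>1 -> COPY to pp7. 8 ppages; refcounts: pp0:3 pp1:1 pp2:2 pp3:2 pp4:1 pp5:1 pp6:1 pp7:1
Op 8: write(P0, v1, 112). refcount(pp5)=1 -> write in place. 8 ppages; refcounts: pp0:3 pp1:1 pp2:2 pp3:2 pp4:1 pp5:1 pp6:1 pp7:1
Op 9: read(P0, v2) -> 137. No state change.

Answer: 8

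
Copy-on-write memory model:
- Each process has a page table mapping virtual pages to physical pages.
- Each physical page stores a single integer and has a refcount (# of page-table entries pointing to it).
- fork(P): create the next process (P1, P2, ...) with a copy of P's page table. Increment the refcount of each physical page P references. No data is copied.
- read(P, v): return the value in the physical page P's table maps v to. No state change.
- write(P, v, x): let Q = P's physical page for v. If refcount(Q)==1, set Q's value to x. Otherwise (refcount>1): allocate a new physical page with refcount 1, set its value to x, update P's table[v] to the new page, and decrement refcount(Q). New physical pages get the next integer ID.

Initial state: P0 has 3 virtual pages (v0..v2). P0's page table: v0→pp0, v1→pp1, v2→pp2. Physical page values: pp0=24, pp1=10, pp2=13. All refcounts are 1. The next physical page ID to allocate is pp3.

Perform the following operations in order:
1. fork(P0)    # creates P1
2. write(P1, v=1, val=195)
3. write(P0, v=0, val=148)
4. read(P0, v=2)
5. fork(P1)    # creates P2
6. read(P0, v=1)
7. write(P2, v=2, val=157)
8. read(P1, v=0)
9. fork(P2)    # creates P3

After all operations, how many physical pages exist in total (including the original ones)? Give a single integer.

Op 1: fork(P0) -> P1. 3 ppages; refcounts: pp0:2 pp1:2 pp2:2
Op 2: write(P1, v1, 195). refcount(pp1)=2>1 -> COPY to pp3. 4 ppages; refcounts: pp0:2 pp1:1 pp2:2 pp3:1
Op 3: write(P0, v0, 148). refcount(pp0)=2>1 -> COPY to pp4. 5 ppages; refcounts: pp0:1 pp1:1 pp2:2 pp3:1 pp4:1
Op 4: read(P0, v2) -> 13. No state change.
Op 5: fork(P1) -> P2. 5 ppages; refcounts: pp0:2 pp1:1 pp2:3 pp3:2 pp4:1
Op 6: read(P0, v1) -> 10. No state change.
Op 7: write(P2, v2, 157). refcount(pp2)=3>1 -> COPY to pp5. 6 ppages; refcounts: pp0:2 pp1:1 pp2:2 pp3:2 pp4:1 pp5:1
Op 8: read(P1, v0) -> 24. No state change.
Op 9: fork(P2) -> P3. 6 ppages; refcounts: pp0:3 pp1:1 pp2:2 pp3:3 pp4:1 pp5:2

Answer: 6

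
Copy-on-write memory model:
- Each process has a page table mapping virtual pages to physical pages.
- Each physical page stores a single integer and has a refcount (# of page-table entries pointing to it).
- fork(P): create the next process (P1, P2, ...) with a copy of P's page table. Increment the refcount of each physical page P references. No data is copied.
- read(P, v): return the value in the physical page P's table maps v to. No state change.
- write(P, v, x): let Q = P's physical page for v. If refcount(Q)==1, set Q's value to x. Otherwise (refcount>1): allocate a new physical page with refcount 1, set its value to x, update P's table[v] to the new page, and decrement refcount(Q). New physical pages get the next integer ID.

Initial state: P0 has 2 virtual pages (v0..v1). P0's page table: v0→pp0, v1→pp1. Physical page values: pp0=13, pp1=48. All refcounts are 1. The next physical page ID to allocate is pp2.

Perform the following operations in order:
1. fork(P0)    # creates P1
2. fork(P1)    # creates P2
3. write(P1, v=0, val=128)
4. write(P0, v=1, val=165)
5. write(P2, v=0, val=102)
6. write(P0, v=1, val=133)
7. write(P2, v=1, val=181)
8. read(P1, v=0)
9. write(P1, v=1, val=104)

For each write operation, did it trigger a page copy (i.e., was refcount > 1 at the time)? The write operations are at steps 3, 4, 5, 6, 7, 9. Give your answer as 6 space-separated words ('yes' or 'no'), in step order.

Op 1: fork(P0) -> P1. 2 ppages; refcounts: pp0:2 pp1:2
Op 2: fork(P1) -> P2. 2 ppages; refcounts: pp0:3 pp1:3
Op 3: write(P1, v0, 128). refcount(pp0)=3>1 -> COPY to pp2. 3 ppages; refcounts: pp0:2 pp1:3 pp2:1
Op 4: write(P0, v1, 165). refcount(pp1)=3>1 -> COPY to pp3. 4 ppages; refcounts: pp0:2 pp1:2 pp2:1 pp3:1
Op 5: write(P2, v0, 102). refcount(pp0)=2>1 -> COPY to pp4. 5 ppages; refcounts: pp0:1 pp1:2 pp2:1 pp3:1 pp4:1
Op 6: write(P0, v1, 133). refcount(pp3)=1 -> write in place. 5 ppages; refcounts: pp0:1 pp1:2 pp2:1 pp3:1 pp4:1
Op 7: write(P2, v1, 181). refcount(pp1)=2>1 -> COPY to pp5. 6 ppages; refcounts: pp0:1 pp1:1 pp2:1 pp3:1 pp4:1 pp5:1
Op 8: read(P1, v0) -> 128. No state change.
Op 9: write(P1, v1, 104). refcount(pp1)=1 -> write in place. 6 ppages; refcounts: pp0:1 pp1:1 pp2:1 pp3:1 pp4:1 pp5:1

yes yes yes no yes no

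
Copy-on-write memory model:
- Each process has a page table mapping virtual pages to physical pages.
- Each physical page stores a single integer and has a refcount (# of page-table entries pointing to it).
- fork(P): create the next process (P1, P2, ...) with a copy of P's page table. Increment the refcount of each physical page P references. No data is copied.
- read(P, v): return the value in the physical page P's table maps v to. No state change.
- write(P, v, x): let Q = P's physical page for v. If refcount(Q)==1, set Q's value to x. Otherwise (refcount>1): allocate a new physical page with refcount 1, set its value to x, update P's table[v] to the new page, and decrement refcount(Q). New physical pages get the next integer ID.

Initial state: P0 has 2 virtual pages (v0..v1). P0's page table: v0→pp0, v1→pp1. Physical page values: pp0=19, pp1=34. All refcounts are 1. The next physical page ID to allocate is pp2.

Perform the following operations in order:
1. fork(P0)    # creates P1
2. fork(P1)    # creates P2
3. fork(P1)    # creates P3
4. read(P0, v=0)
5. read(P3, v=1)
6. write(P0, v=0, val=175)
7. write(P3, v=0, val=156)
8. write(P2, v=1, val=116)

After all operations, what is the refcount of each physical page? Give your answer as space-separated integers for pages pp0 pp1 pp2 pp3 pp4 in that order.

Op 1: fork(P0) -> P1. 2 ppages; refcounts: pp0:2 pp1:2
Op 2: fork(P1) -> P2. 2 ppages; refcounts: pp0:3 pp1:3
Op 3: fork(P1) -> P3. 2 ppages; refcounts: pp0:4 pp1:4
Op 4: read(P0, v0) -> 19. No state change.
Op 5: read(P3, v1) -> 34. No state change.
Op 6: write(P0, v0, 175). refcount(pp0)=4>1 -> COPY to pp2. 3 ppages; refcounts: pp0:3 pp1:4 pp2:1
Op 7: write(P3, v0, 156). refcount(pp0)=3>1 -> COPY to pp3. 4 ppages; refcounts: pp0:2 pp1:4 pp2:1 pp3:1
Op 8: write(P2, v1, 116). refcount(pp1)=4>1 -> COPY to pp4. 5 ppages; refcounts: pp0:2 pp1:3 pp2:1 pp3:1 pp4:1

Answer: 2 3 1 1 1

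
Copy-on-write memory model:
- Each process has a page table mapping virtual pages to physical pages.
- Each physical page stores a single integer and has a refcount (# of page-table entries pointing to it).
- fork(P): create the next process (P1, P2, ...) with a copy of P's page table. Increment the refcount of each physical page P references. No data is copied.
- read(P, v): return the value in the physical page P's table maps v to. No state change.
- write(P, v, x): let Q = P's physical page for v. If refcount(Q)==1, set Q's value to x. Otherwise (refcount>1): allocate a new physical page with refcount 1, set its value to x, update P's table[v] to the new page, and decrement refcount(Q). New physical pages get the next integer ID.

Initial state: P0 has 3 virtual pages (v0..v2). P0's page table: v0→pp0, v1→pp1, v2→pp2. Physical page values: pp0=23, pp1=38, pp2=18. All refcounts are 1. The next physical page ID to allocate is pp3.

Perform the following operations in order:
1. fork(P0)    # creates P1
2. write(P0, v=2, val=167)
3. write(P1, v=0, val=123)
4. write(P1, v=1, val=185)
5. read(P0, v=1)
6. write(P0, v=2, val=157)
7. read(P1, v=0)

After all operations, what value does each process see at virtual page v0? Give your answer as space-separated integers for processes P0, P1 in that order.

Op 1: fork(P0) -> P1. 3 ppages; refcounts: pp0:2 pp1:2 pp2:2
Op 2: write(P0, v2, 167). refcount(pp2)=2>1 -> COPY to pp3. 4 ppages; refcounts: pp0:2 pp1:2 pp2:1 pp3:1
Op 3: write(P1, v0, 123). refcount(pp0)=2>1 -> COPY to pp4. 5 ppages; refcounts: pp0:1 pp1:2 pp2:1 pp3:1 pp4:1
Op 4: write(P1, v1, 185). refcount(pp1)=2>1 -> COPY to pp5. 6 ppages; refcounts: pp0:1 pp1:1 pp2:1 pp3:1 pp4:1 pp5:1
Op 5: read(P0, v1) -> 38. No state change.
Op 6: write(P0, v2, 157). refcount(pp3)=1 -> write in place. 6 ppages; refcounts: pp0:1 pp1:1 pp2:1 pp3:1 pp4:1 pp5:1
Op 7: read(P1, v0) -> 123. No state change.
P0: v0 -> pp0 = 23
P1: v0 -> pp4 = 123

Answer: 23 123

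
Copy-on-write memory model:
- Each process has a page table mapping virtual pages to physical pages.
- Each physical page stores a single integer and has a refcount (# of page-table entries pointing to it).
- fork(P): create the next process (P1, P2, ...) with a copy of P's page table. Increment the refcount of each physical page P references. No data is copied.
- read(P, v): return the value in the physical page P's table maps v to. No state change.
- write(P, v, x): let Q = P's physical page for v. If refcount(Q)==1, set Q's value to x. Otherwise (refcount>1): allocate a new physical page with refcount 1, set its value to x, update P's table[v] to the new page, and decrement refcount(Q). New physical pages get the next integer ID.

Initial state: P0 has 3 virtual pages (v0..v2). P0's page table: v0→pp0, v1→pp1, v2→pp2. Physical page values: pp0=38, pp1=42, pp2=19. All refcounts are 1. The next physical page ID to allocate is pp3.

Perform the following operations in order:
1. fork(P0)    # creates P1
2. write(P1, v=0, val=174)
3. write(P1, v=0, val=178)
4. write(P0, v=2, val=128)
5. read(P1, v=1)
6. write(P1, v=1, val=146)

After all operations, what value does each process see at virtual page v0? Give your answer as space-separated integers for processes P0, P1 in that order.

Op 1: fork(P0) -> P1. 3 ppages; refcounts: pp0:2 pp1:2 pp2:2
Op 2: write(P1, v0, 174). refcount(pp0)=2>1 -> COPY to pp3. 4 ppages; refcounts: pp0:1 pp1:2 pp2:2 pp3:1
Op 3: write(P1, v0, 178). refcount(pp3)=1 -> write in place. 4 ppages; refcounts: pp0:1 pp1:2 pp2:2 pp3:1
Op 4: write(P0, v2, 128). refcount(pp2)=2>1 -> COPY to pp4. 5 ppages; refcounts: pp0:1 pp1:2 pp2:1 pp3:1 pp4:1
Op 5: read(P1, v1) -> 42. No state change.
Op 6: write(P1, v1, 146). refcount(pp1)=2>1 -> COPY to pp5. 6 ppages; refcounts: pp0:1 pp1:1 pp2:1 pp3:1 pp4:1 pp5:1
P0: v0 -> pp0 = 38
P1: v0 -> pp3 = 178

Answer: 38 178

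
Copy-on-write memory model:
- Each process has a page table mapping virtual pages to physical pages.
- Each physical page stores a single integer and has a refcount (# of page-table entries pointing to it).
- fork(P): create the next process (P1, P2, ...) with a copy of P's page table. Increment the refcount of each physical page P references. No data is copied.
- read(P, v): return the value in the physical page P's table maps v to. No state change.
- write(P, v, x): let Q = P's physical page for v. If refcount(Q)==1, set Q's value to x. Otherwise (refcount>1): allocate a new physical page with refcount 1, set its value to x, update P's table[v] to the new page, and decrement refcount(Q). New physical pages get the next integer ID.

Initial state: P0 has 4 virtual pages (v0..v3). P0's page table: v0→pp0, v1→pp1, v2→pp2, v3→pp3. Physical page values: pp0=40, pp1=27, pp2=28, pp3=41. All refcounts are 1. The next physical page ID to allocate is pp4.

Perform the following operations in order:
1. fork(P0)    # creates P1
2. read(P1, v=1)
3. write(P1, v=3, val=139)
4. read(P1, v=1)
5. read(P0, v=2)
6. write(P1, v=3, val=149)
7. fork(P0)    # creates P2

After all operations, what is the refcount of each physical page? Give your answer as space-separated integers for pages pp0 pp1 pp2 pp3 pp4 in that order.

Op 1: fork(P0) -> P1. 4 ppages; refcounts: pp0:2 pp1:2 pp2:2 pp3:2
Op 2: read(P1, v1) -> 27. No state change.
Op 3: write(P1, v3, 139). refcount(pp3)=2>1 -> COPY to pp4. 5 ppages; refcounts: pp0:2 pp1:2 pp2:2 pp3:1 pp4:1
Op 4: read(P1, v1) -> 27. No state change.
Op 5: read(P0, v2) -> 28. No state change.
Op 6: write(P1, v3, 149). refcount(pp4)=1 -> write in place. 5 ppages; refcounts: pp0:2 pp1:2 pp2:2 pp3:1 pp4:1
Op 7: fork(P0) -> P2. 5 ppages; refcounts: pp0:3 pp1:3 pp2:3 pp3:2 pp4:1

Answer: 3 3 3 2 1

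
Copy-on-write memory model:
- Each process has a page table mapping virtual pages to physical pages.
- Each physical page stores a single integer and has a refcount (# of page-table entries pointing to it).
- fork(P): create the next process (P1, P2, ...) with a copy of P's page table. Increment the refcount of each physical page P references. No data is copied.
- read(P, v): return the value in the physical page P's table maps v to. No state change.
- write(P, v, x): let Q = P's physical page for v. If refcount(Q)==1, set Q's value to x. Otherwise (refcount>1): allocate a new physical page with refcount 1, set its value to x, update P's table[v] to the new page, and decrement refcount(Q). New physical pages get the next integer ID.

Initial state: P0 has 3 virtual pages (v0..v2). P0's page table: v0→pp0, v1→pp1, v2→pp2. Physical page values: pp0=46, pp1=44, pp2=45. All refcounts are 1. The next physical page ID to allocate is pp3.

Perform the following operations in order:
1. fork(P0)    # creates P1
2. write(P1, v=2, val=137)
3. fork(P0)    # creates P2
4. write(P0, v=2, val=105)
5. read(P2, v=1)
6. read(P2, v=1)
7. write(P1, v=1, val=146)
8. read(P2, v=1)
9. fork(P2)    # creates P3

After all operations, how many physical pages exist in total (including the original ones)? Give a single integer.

Op 1: fork(P0) -> P1. 3 ppages; refcounts: pp0:2 pp1:2 pp2:2
Op 2: write(P1, v2, 137). refcount(pp2)=2>1 -> COPY to pp3. 4 ppages; refcounts: pp0:2 pp1:2 pp2:1 pp3:1
Op 3: fork(P0) -> P2. 4 ppages; refcounts: pp0:3 pp1:3 pp2:2 pp3:1
Op 4: write(P0, v2, 105). refcount(pp2)=2>1 -> COPY to pp4. 5 ppages; refcounts: pp0:3 pp1:3 pp2:1 pp3:1 pp4:1
Op 5: read(P2, v1) -> 44. No state change.
Op 6: read(P2, v1) -> 44. No state change.
Op 7: write(P1, v1, 146). refcount(pp1)=3>1 -> COPY to pp5. 6 ppages; refcounts: pp0:3 pp1:2 pp2:1 pp3:1 pp4:1 pp5:1
Op 8: read(P2, v1) -> 44. No state change.
Op 9: fork(P2) -> P3. 6 ppages; refcounts: pp0:4 pp1:3 pp2:2 pp3:1 pp4:1 pp5:1

Answer: 6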